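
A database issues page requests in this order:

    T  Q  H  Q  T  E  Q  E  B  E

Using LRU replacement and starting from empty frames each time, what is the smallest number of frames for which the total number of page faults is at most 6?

f=1: 10 faults
f=2: 7 faults
f=3: 5 faults
f=4: 5 faults
f=5: 5 faults
Smallest f with faults ≤ 6 is 3.

3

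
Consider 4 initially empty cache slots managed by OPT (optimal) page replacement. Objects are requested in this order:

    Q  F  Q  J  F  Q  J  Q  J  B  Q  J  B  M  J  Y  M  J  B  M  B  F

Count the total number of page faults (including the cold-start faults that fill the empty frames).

7

Q → fault, frames (Q)
F → fault, frames (Q F)
Q → hit
J → fault, frames (Q F J)
F → hit
Q → hit
J → hit
Q → hit
J → hit
B → fault, frames (Q F J B)
Q → hit
J → hit
B → hit
M → fault, evict Q, frames (F J B M)
J → hit
Y → fault, evict F, frames (J B M Y)
M → hit
J → hit
B → hit
M → hit
B → hit
F → fault, evict Y, frames (J B M F)
Page faults: 7.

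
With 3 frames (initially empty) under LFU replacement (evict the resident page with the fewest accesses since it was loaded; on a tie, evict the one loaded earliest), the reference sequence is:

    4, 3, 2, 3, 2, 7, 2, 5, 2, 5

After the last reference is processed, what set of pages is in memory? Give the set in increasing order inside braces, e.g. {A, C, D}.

4: miss, frames [4]
3: miss, frames [4, 3]
2: miss, frames [4, 3, 2]
3: hit
2: hit
7: miss, evict 4, frames [3, 2, 7]
2: hit
5: miss, evict 7, frames [3, 2, 5]
2: hit
5: hit

{2, 3, 5}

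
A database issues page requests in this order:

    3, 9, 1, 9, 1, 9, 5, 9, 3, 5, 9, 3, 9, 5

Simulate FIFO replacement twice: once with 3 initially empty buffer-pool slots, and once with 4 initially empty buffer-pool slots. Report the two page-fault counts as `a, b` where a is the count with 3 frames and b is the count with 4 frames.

3 frames: F F F . . . F . F . F . . . → 6 faults.
4 frames: F F F . . . F . . . . . . . → 4 faults.
4 < 6: adding a frame reduced faults, as is typical.

6, 4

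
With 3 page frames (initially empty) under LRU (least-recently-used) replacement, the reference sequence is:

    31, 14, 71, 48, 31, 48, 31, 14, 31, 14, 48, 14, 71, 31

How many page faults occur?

31 → miss, frames [31]
14 → miss, frames [31, 14]
71 → miss, frames [31, 14, 71]
48 → miss, evict 31, frames [14, 71, 48]
31 → miss, evict 14, frames [71, 48, 31]
48 → hit
31 → hit
14 → miss, evict 71, frames [48, 31, 14]
31 → hit
14 → hit
48 → hit
14 → hit
71 → miss, evict 31, frames [48, 14, 71]
31 → miss, evict 48, frames [14, 71, 31]
Page faults: 8.

8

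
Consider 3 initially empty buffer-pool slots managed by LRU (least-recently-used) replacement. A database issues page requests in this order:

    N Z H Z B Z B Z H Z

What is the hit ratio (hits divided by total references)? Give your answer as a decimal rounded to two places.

0.60

N: miss, frames (N)
Z: miss, frames (N Z)
H: miss, frames (N Z H)
Z: hit
B: miss, evict N, frames (H Z B)
Z: hit
B: hit
Z: hit
H: hit
Z: hit
Hits: 6 of 10 references → 6/10 = 0.6000.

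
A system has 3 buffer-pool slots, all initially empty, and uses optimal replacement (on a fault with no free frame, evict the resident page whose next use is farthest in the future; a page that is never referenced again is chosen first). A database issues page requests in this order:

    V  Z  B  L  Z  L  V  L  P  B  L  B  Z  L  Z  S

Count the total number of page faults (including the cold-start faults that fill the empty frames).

V -> miss, frames (V)
Z -> miss, frames (V Z)
B -> miss, frames (V Z B)
L -> miss, evict B, frames (V Z L)
Z -> hit
L -> hit
V -> hit
L -> hit
P -> miss, evict V, frames (Z L P)
B -> miss, evict P, frames (Z L B)
L -> hit
B -> hit
Z -> hit
L -> hit
Z -> hit
S -> miss, evict B, frames (Z L S)
Page faults: 7.

7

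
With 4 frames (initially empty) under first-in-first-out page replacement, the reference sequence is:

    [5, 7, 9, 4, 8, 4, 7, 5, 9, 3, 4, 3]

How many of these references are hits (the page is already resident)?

5 -> fault, frames [5]
7 -> fault, frames [5, 7]
9 -> fault, frames [5, 7, 9]
4 -> fault, frames [5, 7, 9, 4]
8 -> fault, evict 5, frames [7, 9, 4, 8]
4 -> hit
7 -> hit
5 -> fault, evict 7, frames [9, 4, 8, 5]
9 -> hit
3 -> fault, evict 9, frames [4, 8, 5, 3]
4 -> hit
3 -> hit
Hits: 5.

5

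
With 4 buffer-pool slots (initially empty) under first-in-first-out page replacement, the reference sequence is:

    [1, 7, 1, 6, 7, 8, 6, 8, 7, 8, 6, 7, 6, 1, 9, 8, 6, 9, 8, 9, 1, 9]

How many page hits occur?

16

1 -> fault, frames [1]
7 -> fault, frames [1, 7]
1 -> hit
6 -> fault, frames [1, 7, 6]
7 -> hit
8 -> fault, frames [1, 7, 6, 8]
6 -> hit
8 -> hit
7 -> hit
8 -> hit
6 -> hit
7 -> hit
6 -> hit
1 -> hit
9 -> fault, evict 1, frames [7, 6, 8, 9]
8 -> hit
6 -> hit
9 -> hit
8 -> hit
9 -> hit
1 -> fault, evict 7, frames [6, 8, 9, 1]
9 -> hit
Hits: 16.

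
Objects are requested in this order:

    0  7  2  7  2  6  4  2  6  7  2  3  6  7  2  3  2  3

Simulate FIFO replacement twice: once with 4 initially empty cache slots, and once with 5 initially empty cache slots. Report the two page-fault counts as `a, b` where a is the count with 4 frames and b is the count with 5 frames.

4 frames: F F F . . F F . . . . F . F F . . . → 8 faults.
5 frames: F F F . . F F . . . . F . . . . . . → 6 faults.
6 < 8: adding a frame reduced faults, as is typical.

8, 6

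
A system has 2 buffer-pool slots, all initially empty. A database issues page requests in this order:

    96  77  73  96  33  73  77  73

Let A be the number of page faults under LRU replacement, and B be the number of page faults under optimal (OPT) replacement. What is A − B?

2

Under LRU: F F F F F F F . → 7 faults.
Under OPT: F F F . F . F . → 5 faults.
A − B = 7 − 5 = 2.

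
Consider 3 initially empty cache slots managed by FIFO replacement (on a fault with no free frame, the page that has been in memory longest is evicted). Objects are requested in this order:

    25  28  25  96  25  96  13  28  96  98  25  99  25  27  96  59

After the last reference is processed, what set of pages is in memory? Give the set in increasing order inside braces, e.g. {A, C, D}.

{27, 59, 96}

25 → fault, frames [25]
28 → fault, frames [25, 28]
25 → hit
96 → fault, frames [25, 28, 96]
25 → hit
96 → hit
13 → fault, evict 25, frames [28, 96, 13]
28 → hit
96 → hit
98 → fault, evict 28, frames [96, 13, 98]
25 → fault, evict 96, frames [13, 98, 25]
99 → fault, evict 13, frames [98, 25, 99]
25 → hit
27 → fault, evict 98, frames [25, 99, 27]
96 → fault, evict 25, frames [99, 27, 96]
59 → fault, evict 99, frames [27, 96, 59]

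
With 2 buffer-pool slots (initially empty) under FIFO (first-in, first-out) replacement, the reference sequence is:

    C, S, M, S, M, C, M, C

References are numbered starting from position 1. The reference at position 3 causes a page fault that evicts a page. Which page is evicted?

C

pos 1: C → fault, frames [C]
pos 2: S → fault, frames [C, S]
pos 3: M → fault, evict C, frames [S, M]
At position 3, page C is evicted.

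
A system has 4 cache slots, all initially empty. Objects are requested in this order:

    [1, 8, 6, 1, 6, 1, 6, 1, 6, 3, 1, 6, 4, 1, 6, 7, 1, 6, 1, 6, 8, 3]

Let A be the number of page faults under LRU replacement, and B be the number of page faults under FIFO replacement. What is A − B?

-2

Under LRU: F F F . . . . . . F . . F . . F . . . . F F → 8 faults.
Under FIFO: F F F . . . . . . F . . F F . F . F . . F F → 10 faults.
A − B = 8 − 10 = -2.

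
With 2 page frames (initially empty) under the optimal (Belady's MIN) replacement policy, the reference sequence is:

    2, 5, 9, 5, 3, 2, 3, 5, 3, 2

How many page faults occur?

2: fault, frames (2)
5: fault, frames (2 5)
9: fault, evict 2, frames (5 9)
5: hit
3: fault, evict 9, frames (5 3)
2: fault, evict 5, frames (3 2)
3: hit
5: fault, evict 2, frames (3 5)
3: hit
2: fault, evict 5, frames (3 2)
Page faults: 7.

7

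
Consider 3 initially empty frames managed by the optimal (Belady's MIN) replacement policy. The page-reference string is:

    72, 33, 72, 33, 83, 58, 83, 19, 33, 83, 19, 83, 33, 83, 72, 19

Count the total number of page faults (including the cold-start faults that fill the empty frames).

72 → fault, frames (72)
33 → fault, frames (72 33)
72 → hit
33 → hit
83 → fault, frames (72 33 83)
58 → fault, evict 72, frames (33 83 58)
83 → hit
19 → fault, evict 58, frames (33 83 19)
33 → hit
83 → hit
19 → hit
83 → hit
33 → hit
83 → hit
72 → fault, evict 83, frames (33 19 72)
19 → hit
Page faults: 6.

6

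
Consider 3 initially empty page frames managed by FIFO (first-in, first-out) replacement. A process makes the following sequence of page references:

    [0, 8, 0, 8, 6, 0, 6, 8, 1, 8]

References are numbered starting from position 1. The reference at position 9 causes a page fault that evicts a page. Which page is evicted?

pos 1: 0 → fault, frames {0}
pos 2: 8 → fault, frames {0,8}
pos 3: 0 → hit
pos 4: 8 → hit
pos 5: 6 → fault, frames {0,8,6}
pos 6: 0 → hit
pos 7: 6 → hit
pos 8: 8 → hit
pos 9: 1 → fault, evict 0, frames {8,6,1}
At position 9, page 0 is evicted.

0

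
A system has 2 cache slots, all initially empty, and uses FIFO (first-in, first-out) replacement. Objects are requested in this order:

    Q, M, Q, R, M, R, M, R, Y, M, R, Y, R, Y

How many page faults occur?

Q: fault, frames [Q]
M: fault, frames [Q, M]
Q: hit
R: fault, evict Q, frames [M, R]
M: hit
R: hit
M: hit
R: hit
Y: fault, evict M, frames [R, Y]
M: fault, evict R, frames [Y, M]
R: fault, evict Y, frames [M, R]
Y: fault, evict M, frames [R, Y]
R: hit
Y: hit
Page faults: 7.

7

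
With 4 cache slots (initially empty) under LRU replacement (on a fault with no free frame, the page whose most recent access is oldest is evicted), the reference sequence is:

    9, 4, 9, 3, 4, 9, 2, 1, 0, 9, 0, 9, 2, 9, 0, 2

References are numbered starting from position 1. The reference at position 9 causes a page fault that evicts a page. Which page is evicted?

pos 1: 9 -> fault, frames {9}
pos 2: 4 -> fault, frames {9,4}
pos 3: 9 -> hit
pos 4: 3 -> fault, frames {4,9,3}
pos 5: 4 -> hit
pos 6: 9 -> hit
pos 7: 2 -> fault, frames {3,4,9,2}
pos 8: 1 -> fault, evict 3, frames {4,9,2,1}
pos 9: 0 -> fault, evict 4, frames {9,2,1,0}
At position 9, page 4 is evicted.

4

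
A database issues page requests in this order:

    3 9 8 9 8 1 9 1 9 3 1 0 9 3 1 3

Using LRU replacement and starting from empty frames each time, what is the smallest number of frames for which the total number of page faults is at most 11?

f=1: 16 faults
f=2: 11 faults
f=3: 9 faults
f=4: 5 faults
f=5: 5 faults
Smallest f with faults ≤ 11 is 2.

2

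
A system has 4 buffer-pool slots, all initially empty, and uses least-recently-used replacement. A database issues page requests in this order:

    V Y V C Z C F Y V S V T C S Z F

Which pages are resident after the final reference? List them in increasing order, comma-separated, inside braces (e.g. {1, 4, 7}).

{C, F, S, Z}

V → fault, frames {V}
Y → fault, frames {V,Y}
V → hit
C → fault, frames {Y,V,C}
Z → fault, frames {Y,V,C,Z}
C → hit
F → fault, evict Y, frames {V,Z,C,F}
Y → fault, evict V, frames {Z,C,F,Y}
V → fault, evict Z, frames {C,F,Y,V}
S → fault, evict C, frames {F,Y,V,S}
V → hit
T → fault, evict F, frames {Y,S,V,T}
C → fault, evict Y, frames {S,V,T,C}
S → hit
Z → fault, evict V, frames {T,C,S,Z}
F → fault, evict T, frames {C,S,Z,F}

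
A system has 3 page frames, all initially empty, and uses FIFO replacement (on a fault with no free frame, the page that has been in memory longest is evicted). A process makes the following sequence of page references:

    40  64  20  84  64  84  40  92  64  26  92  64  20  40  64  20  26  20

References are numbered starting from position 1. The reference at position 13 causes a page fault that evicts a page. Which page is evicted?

pos 1: 40 -> miss, frames [40]
pos 2: 64 -> miss, frames [40, 64]
pos 3: 20 -> miss, frames [40, 64, 20]
pos 4: 84 -> miss, evict 40, frames [64, 20, 84]
pos 5: 64 -> hit
pos 6: 84 -> hit
pos 7: 40 -> miss, evict 64, frames [20, 84, 40]
pos 8: 92 -> miss, evict 20, frames [84, 40, 92]
pos 9: 64 -> miss, evict 84, frames [40, 92, 64]
pos 10: 26 -> miss, evict 40, frames [92, 64, 26]
pos 11: 92 -> hit
pos 12: 64 -> hit
pos 13: 20 -> miss, evict 92, frames [64, 26, 20]
At position 13, page 92 is evicted.

92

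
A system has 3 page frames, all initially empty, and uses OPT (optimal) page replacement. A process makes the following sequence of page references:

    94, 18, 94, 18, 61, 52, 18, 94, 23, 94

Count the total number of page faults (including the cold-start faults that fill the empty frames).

5

94 -> miss, frames [94]
18 -> miss, frames [94, 18]
94 -> hit
18 -> hit
61 -> miss, frames [94, 18, 61]
52 -> miss, evict 61, frames [94, 18, 52]
18 -> hit
94 -> hit
23 -> miss, evict 52, frames [94, 18, 23]
94 -> hit
Page faults: 5.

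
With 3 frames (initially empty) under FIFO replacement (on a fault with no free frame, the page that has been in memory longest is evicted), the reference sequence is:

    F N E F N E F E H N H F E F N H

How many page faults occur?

6

F -> miss, frames {F}
N -> miss, frames {F,N}
E -> miss, frames {F,N,E}
F -> hit
N -> hit
E -> hit
F -> hit
E -> hit
H -> miss, evict F, frames {N,E,H}
N -> hit
H -> hit
F -> miss, evict N, frames {E,H,F}
E -> hit
F -> hit
N -> miss, evict E, frames {H,F,N}
H -> hit
Page faults: 6.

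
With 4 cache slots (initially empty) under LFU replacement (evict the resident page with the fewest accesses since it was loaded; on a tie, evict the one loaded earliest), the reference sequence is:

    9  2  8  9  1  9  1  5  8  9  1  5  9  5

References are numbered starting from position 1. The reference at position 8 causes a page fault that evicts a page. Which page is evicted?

2

pos 1: 9 → fault, frames [9]
pos 2: 2 → fault, frames [9, 2]
pos 3: 8 → fault, frames [9, 2, 8]
pos 4: 9 → hit
pos 5: 1 → fault, frames [9, 2, 8, 1]
pos 6: 9 → hit
pos 7: 1 → hit
pos 8: 5 → fault, evict 2, frames [9, 8, 1, 5]
At position 8, page 2 is evicted.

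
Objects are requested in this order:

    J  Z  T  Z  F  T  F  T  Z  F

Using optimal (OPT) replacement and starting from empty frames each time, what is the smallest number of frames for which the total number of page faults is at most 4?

3

f=1: 10 faults
f=2: 5 faults
f=3: 4 faults
f=4: 4 faults
Smallest f with faults ≤ 4 is 3.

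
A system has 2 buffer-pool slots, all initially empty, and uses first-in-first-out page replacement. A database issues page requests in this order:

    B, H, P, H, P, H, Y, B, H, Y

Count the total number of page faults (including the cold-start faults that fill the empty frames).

B → fault, frames {B}
H → fault, frames {B,H}
P → fault, evict B, frames {H,P}
H → hit
P → hit
H → hit
Y → fault, evict H, frames {P,Y}
B → fault, evict P, frames {Y,B}
H → fault, evict Y, frames {B,H}
Y → fault, evict B, frames {H,Y}
Page faults: 7.

7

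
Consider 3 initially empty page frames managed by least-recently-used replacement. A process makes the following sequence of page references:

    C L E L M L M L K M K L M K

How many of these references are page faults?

C: miss, frames {C}
L: miss, frames {C,L}
E: miss, frames {C,L,E}
L: hit
M: miss, evict C, frames {E,L,M}
L: hit
M: hit
L: hit
K: miss, evict E, frames {M,L,K}
M: hit
K: hit
L: hit
M: hit
K: hit
Page faults: 5.

5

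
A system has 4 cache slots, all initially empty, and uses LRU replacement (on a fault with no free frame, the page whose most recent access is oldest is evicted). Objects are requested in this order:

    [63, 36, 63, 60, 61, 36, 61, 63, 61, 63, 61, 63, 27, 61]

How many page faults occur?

5

63 → miss, frames {63}
36 → miss, frames {63,36}
63 → hit
60 → miss, frames {36,63,60}
61 → miss, frames {36,63,60,61}
36 → hit
61 → hit
63 → hit
61 → hit
63 → hit
61 → hit
63 → hit
27 → miss, evict 60, frames {36,61,63,27}
61 → hit
Page faults: 5.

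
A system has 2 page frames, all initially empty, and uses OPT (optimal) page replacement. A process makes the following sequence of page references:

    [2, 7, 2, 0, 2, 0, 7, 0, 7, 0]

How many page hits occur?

2 → miss, frames {2}
7 → miss, frames {2,7}
2 → hit
0 → miss, evict 7, frames {2,0}
2 → hit
0 → hit
7 → miss, evict 2, frames {0,7}
0 → hit
7 → hit
0 → hit
Hits: 6.

6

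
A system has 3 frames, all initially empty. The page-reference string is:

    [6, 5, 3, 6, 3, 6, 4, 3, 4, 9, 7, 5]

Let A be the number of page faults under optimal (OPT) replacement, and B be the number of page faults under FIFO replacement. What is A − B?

Under OPT: F F F . . . F . . F F . → 6 faults.
Under FIFO: F F F . . . F . . F F F → 7 faults.
A − B = 6 − 7 = -1.

-1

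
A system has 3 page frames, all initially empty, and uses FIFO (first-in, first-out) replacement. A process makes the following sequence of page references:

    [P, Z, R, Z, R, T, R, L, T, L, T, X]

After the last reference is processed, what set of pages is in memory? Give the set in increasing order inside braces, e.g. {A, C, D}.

{L, T, X}

P: miss, frames {P}
Z: miss, frames {P,Z}
R: miss, frames {P,Z,R}
Z: hit
R: hit
T: miss, evict P, frames {Z,R,T}
R: hit
L: miss, evict Z, frames {R,T,L}
T: hit
L: hit
T: hit
X: miss, evict R, frames {T,L,X}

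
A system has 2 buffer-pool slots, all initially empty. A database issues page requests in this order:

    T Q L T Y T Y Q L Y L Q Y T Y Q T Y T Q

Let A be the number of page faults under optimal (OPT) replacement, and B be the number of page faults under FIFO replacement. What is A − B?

Under OPT: F F F . F . . F F . . F . F . F . F . F → 11 faults.
Under FIFO: F F F F F . . F F F . F . F F F F F . F → 15 faults.
A − B = 11 − 15 = -4.

-4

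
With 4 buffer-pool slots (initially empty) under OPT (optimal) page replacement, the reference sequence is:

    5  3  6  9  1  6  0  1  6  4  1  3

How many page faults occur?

5: fault, frames [5]
3: fault, frames [5, 3]
6: fault, frames [5, 3, 6]
9: fault, frames [5, 3, 6, 9]
1: fault, evict 9, frames [5, 3, 6, 1]
6: hit
0: fault, evict 5, frames [3, 6, 1, 0]
1: hit
6: hit
4: fault, evict 0, frames [3, 6, 1, 4]
1: hit
3: hit
Page faults: 7.

7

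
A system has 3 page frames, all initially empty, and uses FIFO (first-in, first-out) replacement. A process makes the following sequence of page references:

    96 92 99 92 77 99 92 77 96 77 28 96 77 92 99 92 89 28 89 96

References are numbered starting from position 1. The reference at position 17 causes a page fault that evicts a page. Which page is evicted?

pos 1: 96 → miss, frames (96)
pos 2: 92 → miss, frames (96 92)
pos 3: 99 → miss, frames (96 92 99)
pos 4: 92 → hit
pos 5: 77 → miss, evict 96, frames (92 99 77)
pos 6: 99 → hit
pos 7: 92 → hit
pos 8: 77 → hit
pos 9: 96 → miss, evict 92, frames (99 77 96)
pos 10: 77 → hit
pos 11: 28 → miss, evict 99, frames (77 96 28)
pos 12: 96 → hit
pos 13: 77 → hit
pos 14: 92 → miss, evict 77, frames (96 28 92)
pos 15: 99 → miss, evict 96, frames (28 92 99)
pos 16: 92 → hit
pos 17: 89 → miss, evict 28, frames (92 99 89)
At position 17, page 28 is evicted.

28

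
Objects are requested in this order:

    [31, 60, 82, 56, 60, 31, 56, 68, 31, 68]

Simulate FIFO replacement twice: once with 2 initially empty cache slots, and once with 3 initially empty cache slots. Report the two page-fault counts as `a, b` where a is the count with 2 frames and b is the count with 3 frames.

2 frames: F F F F F F F F F . → 9 faults.
3 frames: F F F F . F . F . . → 6 faults.
6 < 9: adding a frame reduced faults, as is typical.

9, 6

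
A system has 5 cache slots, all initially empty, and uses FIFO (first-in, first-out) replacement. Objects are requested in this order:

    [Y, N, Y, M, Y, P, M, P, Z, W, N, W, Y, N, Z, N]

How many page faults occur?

8

Y -> miss, frames [Y]
N -> miss, frames [Y, N]
Y -> hit
M -> miss, frames [Y, N, M]
Y -> hit
P -> miss, frames [Y, N, M, P]
M -> hit
P -> hit
Z -> miss, frames [Y, N, M, P, Z]
W -> miss, evict Y, frames [N, M, P, Z, W]
N -> hit
W -> hit
Y -> miss, evict N, frames [M, P, Z, W, Y]
N -> miss, evict M, frames [P, Z, W, Y, N]
Z -> hit
N -> hit
Page faults: 8.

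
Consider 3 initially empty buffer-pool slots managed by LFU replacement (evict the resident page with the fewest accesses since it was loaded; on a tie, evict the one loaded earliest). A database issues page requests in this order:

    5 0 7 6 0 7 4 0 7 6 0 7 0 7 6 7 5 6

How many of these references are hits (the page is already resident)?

5: fault, frames (5)
0: fault, frames (5 0)
7: fault, frames (5 0 7)
6: fault, evict 5, frames (0 7 6)
0: hit
7: hit
4: fault, evict 6, frames (0 7 4)
0: hit
7: hit
6: fault, evict 4, frames (0 7 6)
0: hit
7: hit
0: hit
7: hit
6: hit
7: hit
5: fault, evict 6, frames (0 7 5)
6: fault, evict 5, frames (0 7 6)
Hits: 10.

10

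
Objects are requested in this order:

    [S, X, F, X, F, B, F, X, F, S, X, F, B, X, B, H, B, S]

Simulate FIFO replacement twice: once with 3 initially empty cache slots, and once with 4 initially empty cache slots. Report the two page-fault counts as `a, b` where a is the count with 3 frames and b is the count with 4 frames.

3 frames: F F F . . F . . . F F F F . . F . F → 10 faults.
4 frames: F F F . . F . . . . . . . . . F . F → 6 faults.
6 < 10: adding a frame reduced faults, as is typical.

10, 6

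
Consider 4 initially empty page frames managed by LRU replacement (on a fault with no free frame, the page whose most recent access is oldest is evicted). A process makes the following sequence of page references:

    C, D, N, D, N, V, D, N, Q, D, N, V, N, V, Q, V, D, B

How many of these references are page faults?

6

C: miss, frames (C)
D: miss, frames (C D)
N: miss, frames (C D N)
D: hit
N: hit
V: miss, frames (C D N V)
D: hit
N: hit
Q: miss, evict C, frames (V D N Q)
D: hit
N: hit
V: hit
N: hit
V: hit
Q: hit
V: hit
D: hit
B: miss, evict N, frames (Q V D B)
Page faults: 6.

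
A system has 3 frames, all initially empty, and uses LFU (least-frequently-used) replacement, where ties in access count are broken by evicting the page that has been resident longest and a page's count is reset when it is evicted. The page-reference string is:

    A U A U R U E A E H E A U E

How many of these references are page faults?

6

A → miss, frames [A]
U → miss, frames [A, U]
A → hit
U → hit
R → miss, frames [A, U, R]
U → hit
E → miss, evict R, frames [A, U, E]
A → hit
E → hit
H → miss, evict E, frames [A, U, H]
E → miss, evict H, frames [A, U, E]
A → hit
U → hit
E → hit
Page faults: 6.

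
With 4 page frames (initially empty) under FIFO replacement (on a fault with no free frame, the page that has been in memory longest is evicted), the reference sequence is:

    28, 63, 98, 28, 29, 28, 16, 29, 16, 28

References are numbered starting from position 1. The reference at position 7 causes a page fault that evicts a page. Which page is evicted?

28

pos 1: 28 -> miss, frames (28)
pos 2: 63 -> miss, frames (28 63)
pos 3: 98 -> miss, frames (28 63 98)
pos 4: 28 -> hit
pos 5: 29 -> miss, frames (28 63 98 29)
pos 6: 28 -> hit
pos 7: 16 -> miss, evict 28, frames (63 98 29 16)
At position 7, page 28 is evicted.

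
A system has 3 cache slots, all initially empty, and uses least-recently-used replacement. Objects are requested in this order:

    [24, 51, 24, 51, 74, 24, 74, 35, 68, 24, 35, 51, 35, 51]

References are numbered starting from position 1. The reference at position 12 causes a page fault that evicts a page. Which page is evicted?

pos 1: 24 → miss, frames {24}
pos 2: 51 → miss, frames {24,51}
pos 3: 24 → hit
pos 4: 51 → hit
pos 5: 74 → miss, frames {24,51,74}
pos 6: 24 → hit
pos 7: 74 → hit
pos 8: 35 → miss, evict 51, frames {24,74,35}
pos 9: 68 → miss, evict 24, frames {74,35,68}
pos 10: 24 → miss, evict 74, frames {35,68,24}
pos 11: 35 → hit
pos 12: 51 → miss, evict 68, frames {24,35,51}
At position 12, page 68 is evicted.

68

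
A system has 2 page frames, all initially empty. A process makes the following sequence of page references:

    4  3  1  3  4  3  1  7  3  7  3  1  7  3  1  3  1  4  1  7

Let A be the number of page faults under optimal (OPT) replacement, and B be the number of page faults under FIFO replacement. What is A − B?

Under OPT: F F F . F . F F . . . F . F . . . F . F → 10 faults.
Under FIFO: F F F . F F F F F . . F F F F . . F . F → 14 faults.
A − B = 10 − 14 = -4.

-4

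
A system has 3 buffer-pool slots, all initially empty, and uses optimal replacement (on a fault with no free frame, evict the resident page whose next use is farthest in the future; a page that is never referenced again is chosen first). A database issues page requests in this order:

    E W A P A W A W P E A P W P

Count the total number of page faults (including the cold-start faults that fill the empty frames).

6

E: miss, frames [E]
W: miss, frames [E, W]
A: miss, frames [E, W, A]
P: miss, evict E, frames [W, A, P]
A: hit
W: hit
A: hit
W: hit
P: hit
E: miss, evict W, frames [A, P, E]
A: hit
P: hit
W: miss, evict E, frames [A, P, W]
P: hit
Page faults: 6.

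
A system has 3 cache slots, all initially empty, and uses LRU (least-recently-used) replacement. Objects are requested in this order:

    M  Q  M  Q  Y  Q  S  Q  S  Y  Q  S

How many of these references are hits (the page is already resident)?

8

M -> miss, frames {M}
Q -> miss, frames {M,Q}
M -> hit
Q -> hit
Y -> miss, frames {M,Q,Y}
Q -> hit
S -> miss, evict M, frames {Y,Q,S}
Q -> hit
S -> hit
Y -> hit
Q -> hit
S -> hit
Hits: 8.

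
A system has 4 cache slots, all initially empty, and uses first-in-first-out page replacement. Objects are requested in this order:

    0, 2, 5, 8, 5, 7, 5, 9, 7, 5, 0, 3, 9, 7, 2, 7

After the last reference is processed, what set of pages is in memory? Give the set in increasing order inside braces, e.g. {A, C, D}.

{0, 2, 3, 7}

0 → miss, frames [0]
2 → miss, frames [0, 2]
5 → miss, frames [0, 2, 5]
8 → miss, frames [0, 2, 5, 8]
5 → hit
7 → miss, evict 0, frames [2, 5, 8, 7]
5 → hit
9 → miss, evict 2, frames [5, 8, 7, 9]
7 → hit
5 → hit
0 → miss, evict 5, frames [8, 7, 9, 0]
3 → miss, evict 8, frames [7, 9, 0, 3]
9 → hit
7 → hit
2 → miss, evict 7, frames [9, 0, 3, 2]
7 → miss, evict 9, frames [0, 3, 2, 7]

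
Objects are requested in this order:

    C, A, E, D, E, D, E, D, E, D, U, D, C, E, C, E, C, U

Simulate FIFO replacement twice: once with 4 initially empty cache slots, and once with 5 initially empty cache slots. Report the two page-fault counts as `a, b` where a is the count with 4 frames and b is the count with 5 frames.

6, 5

4 frames: F F F F . . . . . . F . F . . . . . → 6 faults.
5 frames: F F F F . . . . . . F . . . . . . . → 5 faults.
5 < 6: adding a frame reduced faults, as is typical.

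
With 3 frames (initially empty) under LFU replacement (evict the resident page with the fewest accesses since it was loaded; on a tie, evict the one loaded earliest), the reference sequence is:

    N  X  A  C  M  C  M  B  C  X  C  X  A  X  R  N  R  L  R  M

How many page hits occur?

6

N -> miss, frames [N]
X -> miss, frames [N, X]
A -> miss, frames [N, X, A]
C -> miss, evict N, frames [X, A, C]
M -> miss, evict X, frames [A, C, M]
C -> hit
M -> hit
B -> miss, evict A, frames [C, M, B]
C -> hit
X -> miss, evict B, frames [C, M, X]
C -> hit
X -> hit
A -> miss, evict M, frames [C, X, A]
X -> hit
R -> miss, evict A, frames [C, X, R]
N -> miss, evict R, frames [C, X, N]
R -> miss, evict N, frames [C, X, R]
L -> miss, evict R, frames [C, X, L]
R -> miss, evict L, frames [C, X, R]
M -> miss, evict R, frames [C, X, M]
Hits: 6.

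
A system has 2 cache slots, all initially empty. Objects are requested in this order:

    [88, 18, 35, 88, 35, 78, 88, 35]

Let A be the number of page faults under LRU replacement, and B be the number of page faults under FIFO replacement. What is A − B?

Under LRU: F F F F . F F F → 7 faults.
Under FIFO: F F F F . F . F → 6 faults.
A − B = 7 − 6 = 1.

1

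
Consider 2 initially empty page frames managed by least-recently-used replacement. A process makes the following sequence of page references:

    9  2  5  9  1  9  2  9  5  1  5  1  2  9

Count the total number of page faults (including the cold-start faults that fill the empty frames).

9 → fault, frames {9}
2 → fault, frames {9,2}
5 → fault, evict 9, frames {2,5}
9 → fault, evict 2, frames {5,9}
1 → fault, evict 5, frames {9,1}
9 → hit
2 → fault, evict 1, frames {9,2}
9 → hit
5 → fault, evict 2, frames {9,5}
1 → fault, evict 9, frames {5,1}
5 → hit
1 → hit
2 → fault, evict 5, frames {1,2}
9 → fault, evict 1, frames {2,9}
Page faults: 10.

10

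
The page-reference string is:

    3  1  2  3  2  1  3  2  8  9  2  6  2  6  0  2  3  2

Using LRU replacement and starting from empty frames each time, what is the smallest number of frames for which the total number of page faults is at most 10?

f=1: 18 faults
f=2: 14 faults
f=3: 8 faults
f=4: 8 faults
f=5: 8 faults
f=6: 7 faults
f=7: 7 faults
Smallest f with faults ≤ 10 is 3.

3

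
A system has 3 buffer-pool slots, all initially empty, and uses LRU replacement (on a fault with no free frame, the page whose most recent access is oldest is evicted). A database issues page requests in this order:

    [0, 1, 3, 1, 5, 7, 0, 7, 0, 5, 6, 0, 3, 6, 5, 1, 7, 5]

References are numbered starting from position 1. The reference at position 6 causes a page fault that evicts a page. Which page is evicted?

3

pos 1: 0 → miss, frames [0]
pos 2: 1 → miss, frames [0, 1]
pos 3: 3 → miss, frames [0, 1, 3]
pos 4: 1 → hit
pos 5: 5 → miss, evict 0, frames [3, 1, 5]
pos 6: 7 → miss, evict 3, frames [1, 5, 7]
At position 6, page 3 is evicted.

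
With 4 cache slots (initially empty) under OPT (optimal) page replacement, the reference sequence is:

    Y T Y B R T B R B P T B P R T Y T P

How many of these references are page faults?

6

Y: fault, frames {Y}
T: fault, frames {Y,T}
Y: hit
B: fault, frames {Y,T,B}
R: fault, frames {Y,T,B,R}
T: hit
B: hit
R: hit
B: hit
P: fault, evict Y, frames {T,B,R,P}
T: hit
B: hit
P: hit
R: hit
T: hit
Y: fault, evict R, frames {T,B,P,Y}
T: hit
P: hit
Page faults: 6.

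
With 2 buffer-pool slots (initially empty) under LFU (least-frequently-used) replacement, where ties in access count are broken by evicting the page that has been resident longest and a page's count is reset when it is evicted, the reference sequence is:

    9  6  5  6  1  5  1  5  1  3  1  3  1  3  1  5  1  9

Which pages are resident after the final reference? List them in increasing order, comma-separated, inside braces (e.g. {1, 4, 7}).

{6, 9}

9 -> miss, frames (9)
6 -> miss, frames (9 6)
5 -> miss, evict 9, frames (6 5)
6 -> hit
1 -> miss, evict 5, frames (6 1)
5 -> miss, evict 1, frames (6 5)
1 -> miss, evict 5, frames (6 1)
5 -> miss, evict 1, frames (6 5)
1 -> miss, evict 5, frames (6 1)
3 -> miss, evict 1, frames (6 3)
1 -> miss, evict 3, frames (6 1)
3 -> miss, evict 1, frames (6 3)
1 -> miss, evict 3, frames (6 1)
3 -> miss, evict 1, frames (6 3)
1 -> miss, evict 3, frames (6 1)
5 -> miss, evict 1, frames (6 5)
1 -> miss, evict 5, frames (6 1)
9 -> miss, evict 1, frames (6 9)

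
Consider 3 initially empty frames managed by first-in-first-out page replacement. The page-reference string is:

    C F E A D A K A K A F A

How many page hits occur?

4

C -> miss, frames {C}
F -> miss, frames {C,F}
E -> miss, frames {C,F,E}
A -> miss, evict C, frames {F,E,A}
D -> miss, evict F, frames {E,A,D}
A -> hit
K -> miss, evict E, frames {A,D,K}
A -> hit
K -> hit
A -> hit
F -> miss, evict A, frames {D,K,F}
A -> miss, evict D, frames {K,F,A}
Hits: 4.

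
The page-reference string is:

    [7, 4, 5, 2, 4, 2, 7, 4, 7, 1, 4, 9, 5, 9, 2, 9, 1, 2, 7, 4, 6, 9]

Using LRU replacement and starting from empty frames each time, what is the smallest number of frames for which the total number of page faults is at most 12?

5

f=1: 22 faults
f=2: 18 faults
f=3: 14 faults
f=4: 13 faults
f=5: 12 faults
f=6: 7 faults
f=7: 7 faults
Smallest f with faults ≤ 12 is 5.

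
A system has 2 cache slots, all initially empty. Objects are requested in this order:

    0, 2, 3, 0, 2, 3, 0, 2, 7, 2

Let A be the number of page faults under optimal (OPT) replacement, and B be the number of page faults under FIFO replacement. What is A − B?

-3

Under OPT: F F F . F . F . F . → 6 faults.
Under FIFO: F F F F F F F F F . → 9 faults.
A − B = 6 − 9 = -3.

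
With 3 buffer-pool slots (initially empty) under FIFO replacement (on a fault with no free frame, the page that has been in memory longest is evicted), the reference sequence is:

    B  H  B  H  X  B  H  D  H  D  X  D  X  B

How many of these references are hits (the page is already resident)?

9

B: fault, frames (B)
H: fault, frames (B H)
B: hit
H: hit
X: fault, frames (B H X)
B: hit
H: hit
D: fault, evict B, frames (H X D)
H: hit
D: hit
X: hit
D: hit
X: hit
B: fault, evict H, frames (X D B)
Hits: 9.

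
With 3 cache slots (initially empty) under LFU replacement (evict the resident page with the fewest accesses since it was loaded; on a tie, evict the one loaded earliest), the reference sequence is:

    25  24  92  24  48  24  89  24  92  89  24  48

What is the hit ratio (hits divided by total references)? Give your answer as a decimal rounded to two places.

0.42

25: miss, frames (25)
24: miss, frames (25 24)
92: miss, frames (25 24 92)
24: hit
48: miss, evict 25, frames (24 92 48)
24: hit
89: miss, evict 92, frames (24 48 89)
24: hit
92: miss, evict 48, frames (24 89 92)
89: hit
24: hit
48: miss, evict 92, frames (24 89 48)
Hits: 5 of 12 references → 5/12 = 0.4167.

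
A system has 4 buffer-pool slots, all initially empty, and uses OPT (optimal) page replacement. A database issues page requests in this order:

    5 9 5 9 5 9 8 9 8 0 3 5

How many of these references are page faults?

5 -> fault, frames [5]
9 -> fault, frames [5, 9]
5 -> hit
9 -> hit
5 -> hit
9 -> hit
8 -> fault, frames [5, 9, 8]
9 -> hit
8 -> hit
0 -> fault, frames [5, 9, 8, 0]
3 -> fault, evict 0, frames [5, 9, 8, 3]
5 -> hit
Page faults: 5.

5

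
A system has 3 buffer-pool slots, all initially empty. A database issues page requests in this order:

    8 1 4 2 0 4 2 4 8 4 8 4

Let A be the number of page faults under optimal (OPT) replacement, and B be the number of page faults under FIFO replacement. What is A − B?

-1

Under OPT: F F F F F . . . F . . . → 6 faults.
Under FIFO: F F F F F . . . F F . . → 7 faults.
A − B = 6 − 7 = -1.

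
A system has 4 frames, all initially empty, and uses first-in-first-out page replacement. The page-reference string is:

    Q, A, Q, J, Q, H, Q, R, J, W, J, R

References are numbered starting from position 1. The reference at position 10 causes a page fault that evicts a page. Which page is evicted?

A

pos 1: Q -> miss, frames (Q)
pos 2: A -> miss, frames (Q A)
pos 3: Q -> hit
pos 4: J -> miss, frames (Q A J)
pos 5: Q -> hit
pos 6: H -> miss, frames (Q A J H)
pos 7: Q -> hit
pos 8: R -> miss, evict Q, frames (A J H R)
pos 9: J -> hit
pos 10: W -> miss, evict A, frames (J H R W)
At position 10, page A is evicted.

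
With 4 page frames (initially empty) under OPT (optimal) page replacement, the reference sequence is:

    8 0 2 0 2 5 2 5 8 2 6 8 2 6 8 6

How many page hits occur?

8 → miss, frames (8)
0 → miss, frames (8 0)
2 → miss, frames (8 0 2)
0 → hit
2 → hit
5 → miss, frames (8 0 2 5)
2 → hit
5 → hit
8 → hit
2 → hit
6 → miss, evict 5, frames (8 0 2 6)
8 → hit
2 → hit
6 → hit
8 → hit
6 → hit
Hits: 11.

11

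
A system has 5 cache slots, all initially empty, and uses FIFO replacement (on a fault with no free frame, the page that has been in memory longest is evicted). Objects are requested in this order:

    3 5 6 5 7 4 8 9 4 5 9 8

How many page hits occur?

3 -> miss, frames [3]
5 -> miss, frames [3, 5]
6 -> miss, frames [3, 5, 6]
5 -> hit
7 -> miss, frames [3, 5, 6, 7]
4 -> miss, frames [3, 5, 6, 7, 4]
8 -> miss, evict 3, frames [5, 6, 7, 4, 8]
9 -> miss, evict 5, frames [6, 7, 4, 8, 9]
4 -> hit
5 -> miss, evict 6, frames [7, 4, 8, 9, 5]
9 -> hit
8 -> hit
Hits: 4.

4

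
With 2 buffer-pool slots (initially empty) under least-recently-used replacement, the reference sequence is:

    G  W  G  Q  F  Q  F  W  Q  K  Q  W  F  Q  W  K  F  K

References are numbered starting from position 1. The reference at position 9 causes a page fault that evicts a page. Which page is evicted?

pos 1: G -> fault, frames [G]
pos 2: W -> fault, frames [G, W]
pos 3: G -> hit
pos 4: Q -> fault, evict W, frames [G, Q]
pos 5: F -> fault, evict G, frames [Q, F]
pos 6: Q -> hit
pos 7: F -> hit
pos 8: W -> fault, evict Q, frames [F, W]
pos 9: Q -> fault, evict F, frames [W, Q]
At position 9, page F is evicted.

F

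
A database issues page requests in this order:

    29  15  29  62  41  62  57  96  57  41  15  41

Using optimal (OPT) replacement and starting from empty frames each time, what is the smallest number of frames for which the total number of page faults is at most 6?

4

f=1: 12 faults
f=2: 8 faults
f=3: 7 faults
f=4: 6 faults
f=5: 6 faults
f=6: 6 faults
Smallest f with faults ≤ 6 is 4.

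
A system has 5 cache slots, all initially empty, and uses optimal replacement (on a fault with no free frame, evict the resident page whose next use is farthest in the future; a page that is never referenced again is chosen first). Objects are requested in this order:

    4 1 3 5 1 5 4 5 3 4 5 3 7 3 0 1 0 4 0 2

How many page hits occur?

4 → fault, frames (4)
1 → fault, frames (4 1)
3 → fault, frames (4 1 3)
5 → fault, frames (4 1 3 5)
1 → hit
5 → hit
4 → hit
5 → hit
3 → hit
4 → hit
5 → hit
3 → hit
7 → fault, frames (4 1 3 5 7)
3 → hit
0 → fault, evict 7, frames (4 1 3 5 0)
1 → hit
0 → hit
4 → hit
0 → hit
2 → fault, evict 0, frames (4 1 3 5 2)
Hits: 13.

13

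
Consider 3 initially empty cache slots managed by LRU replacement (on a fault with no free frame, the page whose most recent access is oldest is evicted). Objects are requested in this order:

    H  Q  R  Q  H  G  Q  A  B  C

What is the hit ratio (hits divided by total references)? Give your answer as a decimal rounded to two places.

H: fault, frames [H]
Q: fault, frames [H, Q]
R: fault, frames [H, Q, R]
Q: hit
H: hit
G: fault, evict R, frames [Q, H, G]
Q: hit
A: fault, evict H, frames [G, Q, A]
B: fault, evict G, frames [Q, A, B]
C: fault, evict Q, frames [A, B, C]
Hits: 3 of 10 references → 3/10 = 0.3000.

0.30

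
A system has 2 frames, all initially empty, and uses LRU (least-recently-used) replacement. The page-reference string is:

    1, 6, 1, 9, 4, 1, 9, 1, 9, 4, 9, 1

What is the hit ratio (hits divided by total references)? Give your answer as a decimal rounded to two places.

1 → miss, frames [1]
6 → miss, frames [1, 6]
1 → hit
9 → miss, evict 6, frames [1, 9]
4 → miss, evict 1, frames [9, 4]
1 → miss, evict 9, frames [4, 1]
9 → miss, evict 4, frames [1, 9]
1 → hit
9 → hit
4 → miss, evict 1, frames [9, 4]
9 → hit
1 → miss, evict 4, frames [9, 1]
Hits: 4 of 12 references → 4/12 = 0.3333.

0.33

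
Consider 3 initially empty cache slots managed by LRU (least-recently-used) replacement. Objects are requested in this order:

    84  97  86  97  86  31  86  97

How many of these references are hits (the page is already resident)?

4

84: miss, frames (84)
97: miss, frames (84 97)
86: miss, frames (84 97 86)
97: hit
86: hit
31: miss, evict 84, frames (97 86 31)
86: hit
97: hit
Hits: 4.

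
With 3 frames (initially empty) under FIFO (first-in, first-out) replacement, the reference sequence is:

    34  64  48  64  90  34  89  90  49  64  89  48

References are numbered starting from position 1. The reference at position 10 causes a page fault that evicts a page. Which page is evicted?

pos 1: 34 → miss, frames {34}
pos 2: 64 → miss, frames {34,64}
pos 3: 48 → miss, frames {34,64,48}
pos 4: 64 → hit
pos 5: 90 → miss, evict 34, frames {64,48,90}
pos 6: 34 → miss, evict 64, frames {48,90,34}
pos 7: 89 → miss, evict 48, frames {90,34,89}
pos 8: 90 → hit
pos 9: 49 → miss, evict 90, frames {34,89,49}
pos 10: 64 → miss, evict 34, frames {89,49,64}
At position 10, page 34 is evicted.

34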